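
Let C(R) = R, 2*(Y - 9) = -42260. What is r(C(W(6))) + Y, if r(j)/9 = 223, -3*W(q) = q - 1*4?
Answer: -19114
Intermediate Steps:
W(q) = 4/3 - q/3 (W(q) = -(q - 1*4)/3 = -(q - 4)/3 = -(-4 + q)/3 = 4/3 - q/3)
Y = -21121 (Y = 9 + (1/2)*(-42260) = 9 - 21130 = -21121)
r(j) = 2007 (r(j) = 9*223 = 2007)
r(C(W(6))) + Y = 2007 - 21121 = -19114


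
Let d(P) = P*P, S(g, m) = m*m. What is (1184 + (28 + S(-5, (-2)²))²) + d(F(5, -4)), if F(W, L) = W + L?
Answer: 3121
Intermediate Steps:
S(g, m) = m²
F(W, L) = L + W
d(P) = P²
(1184 + (28 + S(-5, (-2)²))²) + d(F(5, -4)) = (1184 + (28 + ((-2)²)²)²) + (-4 + 5)² = (1184 + (28 + 4²)²) + 1² = (1184 + (28 + 16)²) + 1 = (1184 + 44²) + 1 = (1184 + 1936) + 1 = 3120 + 1 = 3121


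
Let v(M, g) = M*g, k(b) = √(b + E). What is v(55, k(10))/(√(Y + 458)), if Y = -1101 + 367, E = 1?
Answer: -55*I*√759/138 ≈ -10.98*I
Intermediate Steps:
k(b) = √(1 + b) (k(b) = √(b + 1) = √(1 + b))
Y = -734
v(55, k(10))/(√(Y + 458)) = (55*√(1 + 10))/(√(-734 + 458)) = (55*√11)/(√(-276)) = (55*√11)/((2*I*√69)) = (55*√11)*(-I*√69/138) = -55*I*√759/138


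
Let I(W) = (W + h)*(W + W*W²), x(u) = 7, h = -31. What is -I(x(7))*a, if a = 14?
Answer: 117600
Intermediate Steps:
I(W) = (-31 + W)*(W + W³) (I(W) = (W - 31)*(W + W*W²) = (-31 + W)*(W + W³))
-I(x(7))*a = -7*(-31 + 7 + 7³ - 31*7²)*14 = -7*(-31 + 7 + 343 - 31*49)*14 = -7*(-31 + 7 + 343 - 1519)*14 = -7*(-1200)*14 = -(-8400)*14 = -1*(-117600) = 117600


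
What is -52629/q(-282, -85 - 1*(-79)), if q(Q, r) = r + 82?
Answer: -52629/76 ≈ -692.49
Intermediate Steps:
q(Q, r) = 82 + r
-52629/q(-282, -85 - 1*(-79)) = -52629/(82 + (-85 - 1*(-79))) = -52629/(82 + (-85 + 79)) = -52629/(82 - 6) = -52629/76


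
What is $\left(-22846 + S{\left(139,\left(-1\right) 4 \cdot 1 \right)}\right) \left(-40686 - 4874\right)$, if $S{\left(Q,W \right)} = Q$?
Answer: $1034530920$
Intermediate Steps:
$\left(-22846 + S{\left(139,\left(-1\right) 4 \cdot 1 \right)}\right) \left(-40686 - 4874\right) = \left(-22846 + 139\right) \left(-40686 - 4874\right) = \left(-22707\right) \left(-45560\right) = 1034530920$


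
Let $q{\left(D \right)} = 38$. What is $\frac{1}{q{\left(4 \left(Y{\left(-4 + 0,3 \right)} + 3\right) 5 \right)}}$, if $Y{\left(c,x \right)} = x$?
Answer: $\frac{1}{38} \approx 0.026316$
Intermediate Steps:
$\frac{1}{q{\left(4 \left(Y{\left(-4 + 0,3 \right)} + 3\right) 5 \right)}} = \frac{1}{38}$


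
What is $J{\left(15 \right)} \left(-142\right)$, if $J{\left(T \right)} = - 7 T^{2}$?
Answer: $223650$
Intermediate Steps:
$J{\left(15 \right)} \left(-142\right) = - 7 \cdot 15^{2} \left(-142\right) = \left(-7\right) 225 \left(-142\right) = \left(-1575\right) \left(-142\right) = 223650$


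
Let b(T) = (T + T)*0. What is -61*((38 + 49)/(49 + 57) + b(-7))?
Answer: -5307/106 ≈ -50.066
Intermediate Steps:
b(T) = 0 (b(T) = (2*T)*0 = 0)
-61*((38 + 49)/(49 + 57) + b(-7)) = -61*((38 + 49)/(49 + 57) + 0) = -61*(87/106 + 0) = -61*87/106 = -5307/106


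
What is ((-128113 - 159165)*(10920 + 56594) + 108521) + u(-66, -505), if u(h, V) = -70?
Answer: -19395178441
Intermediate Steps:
((-128113 - 159165)*(10920 + 56594) + 108521) + u(-66, -505) = ((-128113 - 159165)*(10920 + 56594) + 108521) - 70 = (-287278*67514 + 108521) - 70 = (-19395286892 + 108521) - 70 = -19395178371 - 70 = -19395178441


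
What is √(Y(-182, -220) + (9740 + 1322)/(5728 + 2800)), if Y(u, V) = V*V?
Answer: 3*√24444935294/2132 ≈ 220.00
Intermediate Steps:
Y(u, V) = V²
√(Y(-182, -220) + (9740 + 1322)/(5728 + 2800)) = √((-220)² + (9740 + 1322)/(5728 + 2800)) = √(48400 + 11062/8528) = √(48400 + 11062*(1/8528)) = √(48400 + 5531/4264) = √(206383131/4264) = 3*√24444935294/2132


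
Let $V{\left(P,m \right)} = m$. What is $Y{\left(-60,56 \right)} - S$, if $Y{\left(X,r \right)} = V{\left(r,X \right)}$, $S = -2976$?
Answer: $2916$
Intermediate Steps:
$Y{\left(X,r \right)} = X$
$Y{\left(-60,56 \right)} - S = -60 - -2976 = -60 + 2976 = 2916$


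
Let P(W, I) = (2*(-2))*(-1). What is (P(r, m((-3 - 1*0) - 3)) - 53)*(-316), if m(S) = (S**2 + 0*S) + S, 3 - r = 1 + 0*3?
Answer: 15484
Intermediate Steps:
r = 2 (r = 3 - (1 + 0*3) = 3 - (1 + 0) = 3 - 1*1 = 3 - 1 = 2)
m(S) = S + S**2 (m(S) = (S**2 + 0) + S = S**2 + S = S + S**2)
P(W, I) = 4 (P(W, I) = -4*(-1) = 4)
(P(r, m((-3 - 1*0) - 3)) - 53)*(-316) = (4 - 53)*(-316) = -49*(-316) = 15484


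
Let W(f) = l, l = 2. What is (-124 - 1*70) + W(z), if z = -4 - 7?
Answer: -192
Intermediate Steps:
z = -11
W(f) = 2
(-124 - 1*70) + W(z) = (-124 - 1*70) + 2 = (-124 - 70) + 2 = -194 + 2 = -192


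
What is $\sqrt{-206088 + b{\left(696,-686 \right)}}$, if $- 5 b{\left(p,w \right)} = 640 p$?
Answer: $14 i \sqrt{1506} \approx 543.3 i$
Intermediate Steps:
$b{\left(p,w \right)} = - 128 p$ ($b{\left(p,w \right)} = - \frac{640 p}{5} = - 128 p$)
$\sqrt{-206088 + b{\left(696,-686 \right)}} = \sqrt{-206088 - 89088} = \sqrt{-295176} = 14 i \sqrt{1506}$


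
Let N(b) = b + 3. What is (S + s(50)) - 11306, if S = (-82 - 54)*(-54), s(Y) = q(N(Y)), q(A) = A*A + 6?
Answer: -1147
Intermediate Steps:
N(b) = 3 + b
q(A) = 6 + A**2 (q(A) = A**2 + 6 = 6 + A**2)
s(Y) = 6 + (3 + Y)**2
S = 7344 (S = -136*(-54) = 7344)
(S + s(50)) - 11306 = (7344 + (6 + (3 + 50)**2)) - 11306 = (7344 + (6 + 53**2)) - 11306 = (7344 + (6 + 2809)) - 11306 = (7344 + 2815) - 11306 = 10159 - 11306 = -1147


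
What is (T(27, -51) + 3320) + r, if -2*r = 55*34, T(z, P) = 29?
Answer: 2414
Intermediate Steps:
r = -935 (r = -55*34/2 = -1/2*1870 = -935)
(T(27, -51) + 3320) + r = (29 + 3320) - 935 = 3349 - 935 = 2414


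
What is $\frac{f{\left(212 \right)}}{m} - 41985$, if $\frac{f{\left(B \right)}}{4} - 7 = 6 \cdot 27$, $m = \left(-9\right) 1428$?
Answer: $- \frac{134897974}{3213} \approx -41985.0$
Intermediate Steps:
$m = -12852$
$f{\left(B \right)} = 676$ ($f{\left(B \right)} = 28 + 4 \cdot 6 \cdot 27 = 28 + 4 \cdot 162 = 28 + 648 = 676$)
$\frac{f{\left(212 \right)}}{m} - 41985 = \frac{676}{-12852} - 41985 = 676 \left(- \frac{1}{12852}\right) - 41985 = - \frac{169}{3213} - 41985 = - \frac{134897974}{3213}$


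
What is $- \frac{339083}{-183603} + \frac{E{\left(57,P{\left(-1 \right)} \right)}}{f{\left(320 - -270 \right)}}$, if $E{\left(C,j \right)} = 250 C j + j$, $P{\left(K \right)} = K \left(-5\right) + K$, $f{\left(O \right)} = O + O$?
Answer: $\frac{2716555838}{54162885} \approx 50.155$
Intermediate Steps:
$f{\left(O \right)} = 2 O$
$P{\left(K \right)} = - 4 K$ ($P{\left(K \right)} = - 5 K + K = - 4 K$)
$E{\left(C,j \right)} = j + 250 C j$ ($E{\left(C,j \right)} = 250 C j + j = j + 250 C j$)
$- \frac{339083}{-183603} + \frac{E{\left(57,P{\left(-1 \right)} \right)}}{f{\left(320 - -270 \right)}} = - \frac{339083}{-183603} + \frac{\left(-4\right) \left(-1\right) \left(1 + 250 \cdot 57\right)}{2 \left(320 - -270\right)} = \left(-339083\right) \left(- \frac{1}{183603}\right) + \frac{4 \left(1 + 14250\right)}{2 \left(320 + 270\right)} = \frac{339083}{183603} + \frac{4 \cdot 14251}{2 \cdot 590} = \frac{339083}{183603} + \frac{57004}{1180} = \frac{339083}{183603} + 57004 \cdot \frac{1}{1180} = \frac{339083}{183603} + \frac{14251}{295} = \frac{2716555838}{54162885}$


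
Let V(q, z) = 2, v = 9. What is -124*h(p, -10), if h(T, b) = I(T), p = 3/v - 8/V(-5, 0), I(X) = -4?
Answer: 496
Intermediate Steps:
p = -11/3 (p = 3/9 - 8/2 = 3*(⅑) - 8*½ = ⅓ - 4 = -11/3 ≈ -3.6667)
h(T, b) = -4
-124*h(p, -10) = -124*(-4) = 496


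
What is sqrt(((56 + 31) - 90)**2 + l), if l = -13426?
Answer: I*sqrt(13417) ≈ 115.83*I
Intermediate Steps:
sqrt(((56 + 31) - 90)**2 + l) = sqrt(((56 + 31) - 90)**2 - 13426) = sqrt((87 - 90)**2 - 13426) = sqrt((-3)**2 - 13426) = sqrt(9 - 13426) = sqrt(-13417) = I*sqrt(13417)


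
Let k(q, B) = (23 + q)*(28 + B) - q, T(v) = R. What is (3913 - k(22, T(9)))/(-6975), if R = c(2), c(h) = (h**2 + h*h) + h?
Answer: -89/279 ≈ -0.31900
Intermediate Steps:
c(h) = h + 2*h**2 (c(h) = (h**2 + h**2) + h = 2*h**2 + h = h + 2*h**2)
R = 10 (R = 2*(1 + 2*2) = 2*(1 + 4) = 2*5 = 10)
T(v) = 10
k(q, B) = -q + (23 + q)*(28 + B)
(3913 - k(22, T(9)))/(-6975) = (3913 - (644 + 23*10 + 27*22 + 10*22))/(-6975) = (3913 - (644 + 230 + 594 + 220))*(-1/6975) = (3913 - 1*1688)*(-1/6975) = (3913 - 1688)*(-1/6975) = 2225*(-1/6975) = -89/279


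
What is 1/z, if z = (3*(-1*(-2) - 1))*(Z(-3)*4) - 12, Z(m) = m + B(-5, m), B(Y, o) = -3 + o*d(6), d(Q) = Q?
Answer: -1/300 ≈ -0.0033333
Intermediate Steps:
B(Y, o) = -3 + 6*o (B(Y, o) = -3 + o*6 = -3 + 6*o)
Z(m) = -3 + 7*m (Z(m) = m + (-3 + 6*m) = -3 + 7*m)
z = -300 (z = (3*(-1*(-2) - 1))*((-3 + 7*(-3))*4) - 12 = (3*(2 - 1))*((-3 - 21)*4) - 12 = (3*1)*(-24*4) - 12 = 3*(-96) - 12 = -288 - 12 = -300)
1/z = 1/(-300) = -1/300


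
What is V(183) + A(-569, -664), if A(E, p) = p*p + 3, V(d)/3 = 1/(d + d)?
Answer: 53789679/122 ≈ 4.4090e+5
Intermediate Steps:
V(d) = 3/(2*d) (V(d) = 3/(d + d) = 3/((2*d)) = 3*(1/(2*d)) = 3/(2*d))
A(E, p) = 3 + p**2 (A(E, p) = p**2 + 3 = 3 + p**2)
V(183) + A(-569, -664) = (3/2)/183 + (3 + (-664)**2) = (3/2)*(1/183) + (3 + 440896) = 1/122 + 440899 = 53789679/122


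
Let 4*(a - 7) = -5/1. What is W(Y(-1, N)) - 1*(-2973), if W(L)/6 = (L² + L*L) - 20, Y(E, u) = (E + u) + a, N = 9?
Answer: 20487/4 ≈ 5121.8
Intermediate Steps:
a = 23/4 (a = 7 + (-5/1)/4 = 7 + (-5*1)/4 = 7 + (¼)*(-5) = 7 - 5/4 = 23/4 ≈ 5.7500)
Y(E, u) = 23/4 + E + u (Y(E, u) = (E + u) + 23/4 = 23/4 + E + u)
W(L) = -120 + 12*L² (W(L) = 6*((L² + L*L) - 20) = 6*((L² + L²) - 20) = 6*(2*L² - 20) = 6*(-20 + 2*L²) = -120 + 12*L²)
W(Y(-1, N)) - 1*(-2973) = (-120 + 12*(23/4 - 1 + 9)²) - 1*(-2973) = (-120 + 12*(55/4)²) + 2973 = (-120 + 12*(3025/16)) + 2973 = (-120 + 9075/4) + 2973 = 8595/4 + 2973 = 20487/4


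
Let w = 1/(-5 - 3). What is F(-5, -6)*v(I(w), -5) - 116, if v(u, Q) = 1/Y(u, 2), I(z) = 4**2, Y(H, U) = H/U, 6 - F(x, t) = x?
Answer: -917/8 ≈ -114.63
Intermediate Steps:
F(x, t) = 6 - x
w = -1/8 (w = 1/(-8) = -1/8 ≈ -0.12500)
I(z) = 16
v(u, Q) = 2/u (v(u, Q) = 1/(u/2) = 2/u)
F(-5, -6)*v(I(w), -5) - 116 = (6 - 1*(-5))*(2/16) - 116 = (6 + 5)*(2*(1/16)) - 116 = 11*(1/8) - 116 = 11/8 - 116 = -917/8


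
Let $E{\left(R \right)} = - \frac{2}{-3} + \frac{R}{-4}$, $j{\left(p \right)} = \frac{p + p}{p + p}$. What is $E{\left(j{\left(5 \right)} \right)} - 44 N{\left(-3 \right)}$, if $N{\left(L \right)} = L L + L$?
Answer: $- \frac{3163}{12} \approx -263.58$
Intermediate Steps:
$N{\left(L \right)} = L + L^{2}$ ($N{\left(L \right)} = L^{2} + L = L + L^{2}$)
$j{\left(p \right)} = 1$ ($j{\left(p \right)} = \frac{2 p}{2 p} = 2 p \frac{1}{2 p} = 1$)
$E{\left(R \right)} = \frac{2}{3} - \frac{R}{4}$ ($E{\left(R \right)} = \left(-2\right) \left(- \frac{1}{3}\right) + R \left(- \frac{1}{4}\right) = \frac{2}{3} - \frac{R}{4}$)
$E{\left(j{\left(5 \right)} \right)} - 44 N{\left(-3 \right)} = \left(\frac{2}{3} - \frac{1}{4}\right) - 44 \left(- 3 \left(1 - 3\right)\right) = \left(\frac{2}{3} - \frac{1}{4}\right) - 44 \left(\left(-3\right) \left(-2\right)\right) = \frac{5}{12} - 264 = - \frac{3163}{12}$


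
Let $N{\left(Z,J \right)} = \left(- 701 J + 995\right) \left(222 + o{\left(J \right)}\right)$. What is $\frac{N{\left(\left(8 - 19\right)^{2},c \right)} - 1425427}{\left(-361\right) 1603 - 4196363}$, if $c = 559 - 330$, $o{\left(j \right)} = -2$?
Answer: $\frac{36522907}{4775046} \approx 7.6487$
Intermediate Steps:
$c = 229$
$N{\left(Z,J \right)} = 218900 - 154220 J$ ($N{\left(Z,J \right)} = \left(- 701 J + 995\right) \left(222 - 2\right) = \left(995 - 701 J\right) 220 = 218900 - 154220 J$)
$\frac{N{\left(\left(8 - 19\right)^{2},c \right)} - 1425427}{\left(-361\right) 1603 - 4196363} = \frac{\left(218900 - 35316380\right) - 1425427}{\left(-361\right) 1603 - 4196363} = \frac{\left(218900 - 35316380\right) - 1425427}{-578683 - 4196363} = \frac{-35097480 - 1425427}{-4775046} = \left(-36522907\right) \left(- \frac{1}{4775046}\right) = \frac{36522907}{4775046}$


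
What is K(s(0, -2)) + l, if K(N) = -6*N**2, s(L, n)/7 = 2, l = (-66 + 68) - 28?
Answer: -1202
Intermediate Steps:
l = -26 (l = 2 - 28 = -26)
s(L, n) = 14 (s(L, n) = 7*2 = 14)
K(s(0, -2)) + l = -6*14**2 - 26 = -6*196 - 26 = -1176 - 26 = -1202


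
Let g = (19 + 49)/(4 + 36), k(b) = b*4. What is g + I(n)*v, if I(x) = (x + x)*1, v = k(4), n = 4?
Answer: 1297/10 ≈ 129.70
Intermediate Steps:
k(b) = 4*b
g = 17/10 (g = 68/40 = 68*(1/40) = 17/10 ≈ 1.7000)
v = 16 (v = 4*4 = 16)
I(x) = 2*x (I(x) = (2*x)*1 = 2*x)
g + I(n)*v = 17/10 + (2*4)*16 = 17/10 + 8*16 = 17/10 + 128 = 1297/10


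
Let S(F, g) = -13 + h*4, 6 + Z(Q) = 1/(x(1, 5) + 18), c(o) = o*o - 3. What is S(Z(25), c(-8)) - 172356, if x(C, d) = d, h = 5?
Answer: -172349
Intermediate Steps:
c(o) = -3 + o**2 (c(o) = o**2 - 3 = -3 + o**2)
Z(Q) = -137/23 (Z(Q) = -6 + 1/(5 + 18) = -6 + 1/23 = -137/23)
S(F, g) = 7 (S(F, g) = -13 + 5*4 = -13 + 20 = 7)
S(Z(25), c(-8)) - 172356 = 7 - 172356 = -172349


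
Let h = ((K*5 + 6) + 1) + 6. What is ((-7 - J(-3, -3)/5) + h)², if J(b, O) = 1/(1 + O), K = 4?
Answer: 68121/100 ≈ 681.21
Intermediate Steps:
h = 33 (h = ((4*5 + 6) + 1) + 6 = ((20 + 6) + 1) + 6 = (26 + 1) + 6 = 27 + 6 = 33)
((-7 - J(-3, -3)/5) + h)² = ((-7 - 1/((1 - 3)*5)) + 33)² = ((-7 - 1/((-2)*5)) + 33)² = ((-7 - (-1)/(2*5)) + 33)² = ((-7 - 1*(-⅒)) + 33)² = ((-7 + ⅒) + 33)² = (-69/10 + 33)² = (261/10)² = 68121/100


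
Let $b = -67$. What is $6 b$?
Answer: $-402$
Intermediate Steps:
$6 b = 6 \left(-67\right) = -402$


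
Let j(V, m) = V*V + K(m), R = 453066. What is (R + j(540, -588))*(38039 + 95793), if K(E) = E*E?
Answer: 145931751120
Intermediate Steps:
K(E) = E**2
j(V, m) = V**2 + m**2 (j(V, m) = V*V + m**2 = V**2 + m**2)
(R + j(540, -588))*(38039 + 95793) = (453066 + (540**2 + (-588)**2))*(38039 + 95793) = (453066 + (291600 + 345744))*133832 = (453066 + 637344)*133832 = 1090410*133832 = 145931751120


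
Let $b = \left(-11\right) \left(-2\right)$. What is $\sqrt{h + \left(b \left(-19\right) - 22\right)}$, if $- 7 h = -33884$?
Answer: $\frac{2 \sqrt{53907}}{7} \approx 66.337$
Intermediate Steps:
$h = \frac{33884}{7}$ ($h = \left(- \frac{1}{7}\right) \left(-33884\right) = \frac{33884}{7} \approx 4840.6$)
$b = 22$
$\sqrt{h + \left(b \left(-19\right) - 22\right)} = \sqrt{\frac{33884}{7} + \left(22 \left(-19\right) - 22\right)} = \sqrt{\frac{33884}{7} - 440} = \sqrt{\frac{30804}{7}} = \frac{2 \sqrt{53907}}{7}$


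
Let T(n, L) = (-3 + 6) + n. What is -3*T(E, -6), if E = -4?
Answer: 3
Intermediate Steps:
T(n, L) = 3 + n
-3*T(E, -6) = -3*(3 - 4) = -3*(-1) = 3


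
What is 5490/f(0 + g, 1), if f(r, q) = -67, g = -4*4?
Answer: -5490/67 ≈ -81.940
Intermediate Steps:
g = -16
5490/f(0 + g, 1) = 5490/(-67) = 5490*(-1/67) = -5490/67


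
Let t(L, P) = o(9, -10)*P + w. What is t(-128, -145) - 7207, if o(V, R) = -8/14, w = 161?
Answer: -48742/7 ≈ -6963.1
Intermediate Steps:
o(V, R) = -4/7 (o(V, R) = -8*1/14 = -4/7)
t(L, P) = 161 - 4*P/7 (t(L, P) = -4*P/7 + 161 = 161 - 4*P/7)
t(-128, -145) - 7207 = (161 - 4/7*(-145)) - 7207 = (161 + 580/7) - 7207 = 1707/7 - 7207 = -48742/7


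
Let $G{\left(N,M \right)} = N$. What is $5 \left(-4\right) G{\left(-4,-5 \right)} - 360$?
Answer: $-280$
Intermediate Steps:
$5 \left(-4\right) G{\left(-4,-5 \right)} - 360 = 5 \left(-4\right) \left(-4\right) - 360 = \left(-20\right) \left(-4\right) - 360 = 80 - 360 = -280$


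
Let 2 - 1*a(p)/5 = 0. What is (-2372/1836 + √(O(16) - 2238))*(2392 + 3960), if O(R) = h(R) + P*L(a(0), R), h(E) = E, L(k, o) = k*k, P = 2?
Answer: -3766736/459 + 6352*I*√2022 ≈ -8206.4 + 2.8563e+5*I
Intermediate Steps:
a(p) = 10 (a(p) = 10 - 5*0 = 10 + 0 = 10)
L(k, o) = k²
O(R) = 200 + R (O(R) = R + 2*10² = R + 2*100 = R + 200 = 200 + R)
(-2372/1836 + √(O(16) - 2238))*(2392 + 3960) = (-2372/1836 + √((200 + 16) - 2238))*(2392 + 3960) = (-2372*1/1836 + √(216 - 2238))*6352 = (-593/459 + √(-2022))*6352 = (-593/459 + I*√2022)*6352 = -3766736/459 + 6352*I*√2022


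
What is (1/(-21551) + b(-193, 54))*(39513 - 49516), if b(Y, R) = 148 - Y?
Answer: -73510946670/21551 ≈ -3.4110e+6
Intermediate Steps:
(1/(-21551) + b(-193, 54))*(39513 - 49516) = (1/(-21551) + (148 - 1*(-193)))*(39513 - 49516) = (-1/21551 + (148 + 193))*(-10003) = (-1/21551 + 341)*(-10003) = (7348890/21551)*(-10003) = -73510946670/21551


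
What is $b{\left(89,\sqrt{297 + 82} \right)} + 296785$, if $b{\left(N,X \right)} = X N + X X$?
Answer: $297164 + 89 \sqrt{379} \approx 2.989 \cdot 10^{5}$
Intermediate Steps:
$b{\left(N,X \right)} = X^{2} + N X$ ($b{\left(N,X \right)} = N X + X^{2} = X^{2} + N X$)
$b{\left(89,\sqrt{297 + 82} \right)} + 296785 = \sqrt{297 + 82} \left(89 + \sqrt{297 + 82}\right) + 296785 = \sqrt{379} \left(89 + \sqrt{379}\right) + 296785 = 296785 + \sqrt{379} \left(89 + \sqrt{379}\right)$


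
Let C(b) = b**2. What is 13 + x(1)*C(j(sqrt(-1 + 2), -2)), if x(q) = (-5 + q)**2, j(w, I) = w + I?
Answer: 29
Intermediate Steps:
j(w, I) = I + w
13 + x(1)*C(j(sqrt(-1 + 2), -2)) = 13 + (-5 + 1)**2*(-2 + sqrt(-1 + 2))**2 = 13 + (-4)**2*(-2 + sqrt(1))**2 = 13 + 16*(-2 + 1)**2 = 13 + 16*(-1)**2 = 13 + 16*1 = 13 + 16 = 29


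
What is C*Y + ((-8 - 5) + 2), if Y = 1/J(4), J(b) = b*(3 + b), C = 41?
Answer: -267/28 ≈ -9.5357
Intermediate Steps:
Y = 1/28 (Y = 1/(4*(3 + 4)) = 1/(4*7) = 1/28 ≈ 0.035714)
C*Y + ((-8 - 5) + 2) = 41*(1/28) + ((-8 - 5) + 2) = 41/28 + (-13 + 2) = 41/28 - 11 = -267/28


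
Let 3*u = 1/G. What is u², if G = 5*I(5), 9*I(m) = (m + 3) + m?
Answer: 9/4225 ≈ 0.0021302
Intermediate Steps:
I(m) = ⅓ + 2*m/9 (I(m) = ((m + 3) + m)/9 = ((3 + m) + m)/9 = (3 + 2*m)/9 = ⅓ + 2*m/9)
G = 65/9 (G = 5*(⅓ + (2/9)*5) = 5*(⅓ + 10/9) = 5*(13/9) = 65/9 ≈ 7.2222)
u = 3/65 (u = 1/(3*(65/9)) = (⅓)*(9/65) = 3/65 ≈ 0.046154)
u² = (3/65)² = 9/4225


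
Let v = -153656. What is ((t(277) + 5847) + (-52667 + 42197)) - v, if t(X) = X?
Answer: 149310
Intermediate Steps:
((t(277) + 5847) + (-52667 + 42197)) - v = ((277 + 5847) + (-52667 + 42197)) - 1*(-153656) = (6124 - 10470) + 153656 = -4346 + 153656 = 149310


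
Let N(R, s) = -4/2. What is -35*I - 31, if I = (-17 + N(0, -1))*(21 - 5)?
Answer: 10609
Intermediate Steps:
N(R, s) = -2 (N(R, s) = -4*1/2 = -2)
I = -304 (I = (-17 - 2)*(21 - 5) = -19*16 = -304)
-35*I - 31 = -35*(-304) - 31 = 10640 - 31 = 10609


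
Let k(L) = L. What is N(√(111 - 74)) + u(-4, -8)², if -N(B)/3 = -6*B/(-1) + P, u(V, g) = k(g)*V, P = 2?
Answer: 1018 - 18*√37 ≈ 908.51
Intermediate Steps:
u(V, g) = V*g (u(V, g) = g*V = V*g)
N(B) = -6 - 18*B (N(B) = -3*(-6*B/(-1) + 2) = -3*(-6*B*(-1) + 2) = -3*(-(-6)*B + 2) = -3*(6*B + 2) = -3*(2 + 6*B) = -6 - 18*B)
N(√(111 - 74)) + u(-4, -8)² = (-6 - 18*√(111 - 74)) + (-4*(-8))² = (-6 - 18*√37) + 32² = (-6 - 18*√37) + 1024 = 1018 - 18*√37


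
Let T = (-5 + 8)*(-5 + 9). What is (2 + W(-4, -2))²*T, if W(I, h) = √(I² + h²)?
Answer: 288 + 96*√5 ≈ 502.66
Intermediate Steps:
T = 12 (T = 3*4 = 12)
(2 + W(-4, -2))²*T = (2 + √((-4)² + (-2)²))²*12 = (2 + √(16 + 4))²*12 = (2 + √20)²*12 = (2 + 2*√5)²*12 = 12*(2 + 2*√5)²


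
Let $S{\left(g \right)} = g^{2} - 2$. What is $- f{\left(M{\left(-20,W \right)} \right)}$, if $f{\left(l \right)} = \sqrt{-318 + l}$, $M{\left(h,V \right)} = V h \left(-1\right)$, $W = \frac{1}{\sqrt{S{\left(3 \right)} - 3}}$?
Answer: $- 2 i \sqrt{77} \approx - 17.55 i$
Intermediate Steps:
$S{\left(g \right)} = -2 + g^{2}$ ($S{\left(g \right)} = g^{2} - 2 = -2 + g^{2}$)
$W = \frac{1}{2}$ ($W = \frac{1}{\sqrt{\left(-2 + 3^{2}\right) - 3}} = \frac{1}{\sqrt{\left(-2 + 9\right) - 3}} = \frac{1}{\sqrt{7 - 3}} = \frac{1}{\sqrt{4}} = \frac{1}{2} \approx 0.5$)
$M{\left(h,V \right)} = - V h$
$- f{\left(M{\left(-20,W \right)} \right)} = - \sqrt{-318 - \frac{1}{2} \left(-20\right)} = - \sqrt{-318 + 10} = - \sqrt{-308} = - 2 i \sqrt{77}$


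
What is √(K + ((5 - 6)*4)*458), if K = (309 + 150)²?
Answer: 457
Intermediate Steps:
K = 210681 (K = 459² = 210681)
√(K + ((5 - 6)*4)*458) = √(210681 + ((5 - 6)*4)*458) = √(210681 - 1*4*458) = √(210681 - 4*458) = √(210681 - 1832) = √208849 = 457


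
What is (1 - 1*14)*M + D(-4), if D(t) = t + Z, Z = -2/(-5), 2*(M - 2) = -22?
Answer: 567/5 ≈ 113.40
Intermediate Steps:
M = -9 (M = 2 + (½)*(-22) = 2 - 11 = -9)
Z = ⅖ (Z = -2*(-⅕) = ⅖ ≈ 0.40000)
D(t) = ⅖ + t (D(t) = t + ⅖ = ⅖ + t)
(1 - 1*14)*M + D(-4) = (1 - 1*14)*(-9) + (⅖ - 4) = (1 - 14)*(-9) - 18/5 = -13*(-9) - 18/5 = 117 - 18/5 = 567/5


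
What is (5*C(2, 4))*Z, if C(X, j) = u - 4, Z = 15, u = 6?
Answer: 150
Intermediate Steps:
C(X, j) = 2 (C(X, j) = 6 - 4 = 2)
(5*C(2, 4))*Z = (5*2)*15 = 10*15 = 150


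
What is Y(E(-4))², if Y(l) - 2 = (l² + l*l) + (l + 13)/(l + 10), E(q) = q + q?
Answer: 70225/4 ≈ 17556.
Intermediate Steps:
E(q) = 2*q
Y(l) = 2 + 2*l² + (13 + l)/(10 + l) (Y(l) = 2 + ((l² + l*l) + (l + 13)/(l + 10)) = 2 + ((l² + l²) + (13 + l)/(10 + l)) = 2 + (2*l² + (13 + l)/(10 + l)) = 2 + 2*l² + (13 + l)/(10 + l))
Y(E(-4))² = ((33 + 2*(2*(-4))³ + 3*(2*(-4)) + 20*(2*(-4))²)/(10 + 2*(-4)))² = ((33 + 2*(-8)³ + 3*(-8) + 20*(-8)²)/(10 - 8))² = ((33 + 2*(-512) - 24 + 20*64)/2)² = ((33 - 1024 - 24 + 1280)/2)² = ((½)*265)² = (265/2)² = 70225/4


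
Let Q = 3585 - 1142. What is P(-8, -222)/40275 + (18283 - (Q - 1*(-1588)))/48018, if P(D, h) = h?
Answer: 31296628/107440275 ≈ 0.29129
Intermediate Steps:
Q = 2443
P(-8, -222)/40275 + (18283 - (Q - 1*(-1588)))/48018 = -222/40275 + (18283 - (2443 - 1*(-1588)))/48018 = -222*1/40275 + (18283 - (2443 + 1588))*(1/48018) = -74/13425 + (18283 - 1*4031)*(1/48018) = -74/13425 + (18283 - 4031)*(1/48018) = -74/13425 + 14252*(1/48018) = -74/13425 + 7126/24009 = 31296628/107440275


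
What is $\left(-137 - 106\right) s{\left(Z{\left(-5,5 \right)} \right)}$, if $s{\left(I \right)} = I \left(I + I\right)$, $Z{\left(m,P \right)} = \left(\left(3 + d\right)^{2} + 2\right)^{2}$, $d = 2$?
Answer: $-258280326$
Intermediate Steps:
$Z{\left(m,P \right)} = 729$ ($Z{\left(m,P \right)} = \left(\left(3 + 2\right)^{2} + 2\right)^{2} = \left(5^{2} + 2\right)^{2} = \left(25 + 2\right)^{2} = 27^{2} = 729$)
$s{\left(I \right)} = 2 I^{2}$ ($s{\left(I \right)} = I 2 I = 2 I^{2}$)
$\left(-137 - 106\right) s{\left(Z{\left(-5,5 \right)} \right)} = \left(-137 - 106\right) 2 \cdot 729^{2} = - 243 \cdot 2 \cdot 531441 = \left(-243\right) 1062882 = -258280326$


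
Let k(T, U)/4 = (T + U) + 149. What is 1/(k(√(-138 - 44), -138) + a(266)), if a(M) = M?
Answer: 155/49506 - I*√182/24753 ≈ 0.0031309 - 0.00054501*I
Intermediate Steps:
k(T, U) = 596 + 4*T + 4*U (k(T, U) = 4*((T + U) + 149) = 4*(149 + T + U) = 596 + 4*T + 4*U)
1/(k(√(-138 - 44), -138) + a(266)) = 1/((596 + 4*√(-138 - 44) + 4*(-138)) + 266) = 1/((596 + 4*√(-182) - 552) + 266) = 1/((596 + 4*(I*√182) - 552) + 266) = 1/((596 + 4*I*√182 - 552) + 266) = 1/((44 + 4*I*√182) + 266) = 1/(310 + 4*I*√182)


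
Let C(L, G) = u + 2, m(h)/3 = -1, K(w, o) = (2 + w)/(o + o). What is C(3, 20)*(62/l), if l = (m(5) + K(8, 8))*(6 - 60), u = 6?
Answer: 1984/513 ≈ 3.8674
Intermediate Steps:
K(w, o) = (2 + w)/(2*o) (K(w, o) = (2 + w)/((2*o)) = (2 + w)*(1/(2*o)) = (2 + w)/(2*o))
m(h) = -3 (m(h) = 3*(-1) = -3)
C(L, G) = 8 (C(L, G) = 6 + 2 = 8)
l = 513/4 (l = (-3 + (1/2)*(2 + 8)/8)*(6 - 60) = (-3 + (1/2)*(1/8)*10)*(-54) = (-3 + 5/8)*(-54) = -19/8*(-54) = 513/4 ≈ 128.25)
C(3, 20)*(62/l) = 8*(62/(513/4)) = 8*(62*(4/513)) = 8*(248/513) = 1984/513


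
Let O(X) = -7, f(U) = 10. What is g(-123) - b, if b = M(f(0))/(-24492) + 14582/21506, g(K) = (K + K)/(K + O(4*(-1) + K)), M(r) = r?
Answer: 799747993/658406190 ≈ 1.2147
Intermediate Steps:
g(K) = 2*K/(-7 + K) (g(K) = (K + K)/(K - 7) = (2*K)/(-7 + K) = 2*K/(-7 + K))
b = 89231821/131681238 (b = 10/(-24492) + 14582/21506 = 10*(-1/24492) + 14582*(1/21506) = -5/12246 + 7291/10753 = 89231821/131681238 ≈ 0.67764)
g(-123) - b = 2*(-123)/(-7 - 123) - 1*89231821/131681238 = 2*(-123)/(-130) - 89231821/131681238 = 2*(-123)*(-1/130) - 89231821/131681238 = 123/65 - 89231821/131681238 = 799747993/658406190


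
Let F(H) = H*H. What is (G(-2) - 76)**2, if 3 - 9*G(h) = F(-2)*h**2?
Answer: 485809/81 ≈ 5997.6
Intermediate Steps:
F(H) = H**2
G(h) = 1/3 - 4*h**2/9 (G(h) = 1/3 - (-2)**2*h**2/9 = 1/3 - 4*h**2/9)
(G(-2) - 76)**2 = ((1/3 - 4/9*(-2)**2) - 76)**2 = ((1/3 - 4/9*4) - 76)**2 = ((1/3 - 16/9) - 76)**2 = (-13/9 - 76)**2 = (-697/9)**2 = 485809/81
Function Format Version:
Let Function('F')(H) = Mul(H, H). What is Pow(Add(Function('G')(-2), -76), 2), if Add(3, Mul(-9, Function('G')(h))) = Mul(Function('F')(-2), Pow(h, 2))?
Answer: Rational(485809, 81) ≈ 5997.6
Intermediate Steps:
Function('F')(H) = Pow(H, 2)
Function('G')(h) = Add(Rational(1, 3), Mul(Rational(-4, 9), Pow(h, 2))) (Function('G')(h) = Add(Rational(1, 3), Mul(Rational(-1, 9), Mul(Pow(-2, 2), Pow(h, 2)))) = Add(Rational(1, 3), Mul(Rational(-1, 9), Mul(4, Pow(h, 2)))) = Add(Rational(1, 3), Mul(Rational(-4, 9), Pow(h, 2))))
Pow(Add(Function('G')(-2), -76), 2) = Pow(Add(Add(Rational(1, 3), Mul(Rational(-4, 9), Pow(-2, 2))), -76), 2) = Pow(Add(Add(Rational(1, 3), Mul(Rational(-4, 9), 4)), -76), 2) = Pow(Add(Add(Rational(1, 3), Rational(-16, 9)), -76), 2) = Pow(Add(Rational(-13, 9), -76), 2) = Pow(Rational(-697, 9), 2) = Rational(485809, 81)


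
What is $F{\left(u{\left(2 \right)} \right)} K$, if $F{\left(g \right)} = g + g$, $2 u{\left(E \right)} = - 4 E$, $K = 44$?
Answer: $-352$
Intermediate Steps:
$u{\left(E \right)} = - 2 E$ ($u{\left(E \right)} = \frac{\left(-4\right) E}{2} = - 2 E$)
$F{\left(g \right)} = 2 g$
$F{\left(u{\left(2 \right)} \right)} K = 2 \left(\left(-2\right) 2\right) 44 = 2 \left(-4\right) 44 = \left(-8\right) 44 = -352$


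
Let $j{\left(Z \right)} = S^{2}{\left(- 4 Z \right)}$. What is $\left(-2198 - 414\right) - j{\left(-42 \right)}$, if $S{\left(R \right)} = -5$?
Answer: $-2637$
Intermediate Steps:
$j{\left(Z \right)} = 25$ ($j{\left(Z \right)} = \left(-5\right)^{2} = 25$)
$\left(-2198 - 414\right) - j{\left(-42 \right)} = \left(-2198 - 414\right) - 25 = -2612 - 25 = -2637$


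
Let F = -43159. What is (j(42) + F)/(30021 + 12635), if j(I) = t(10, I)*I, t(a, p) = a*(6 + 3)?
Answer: -39379/42656 ≈ -0.92318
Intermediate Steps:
t(a, p) = 9*a (t(a, p) = a*9 = 9*a)
j(I) = 90*I (j(I) = (9*10)*I = 90*I)
(j(42) + F)/(30021 + 12635) = (90*42 - 43159)/(30021 + 12635) = (3780 - 43159)/42656 = -39379*1/42656 = -39379/42656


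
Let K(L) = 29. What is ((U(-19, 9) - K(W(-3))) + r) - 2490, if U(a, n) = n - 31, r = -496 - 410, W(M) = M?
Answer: -3447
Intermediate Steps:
r = -906
U(a, n) = -31 + n
((U(-19, 9) - K(W(-3))) + r) - 2490 = (((-31 + 9) - 1*29) - 906) - 2490 = ((-22 - 29) - 906) - 2490 = (-51 - 906) - 2490 = -957 - 2490 = -3447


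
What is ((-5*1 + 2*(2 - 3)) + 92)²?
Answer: 7225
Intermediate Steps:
((-5*1 + 2*(2 - 3)) + 92)² = ((-5 + 2*(-1)) + 92)² = ((-5 - 2) + 92)² = (-7 + 92)² = 85² = 7225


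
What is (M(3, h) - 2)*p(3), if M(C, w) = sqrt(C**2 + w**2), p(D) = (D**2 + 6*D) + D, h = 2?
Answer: -60 + 30*sqrt(13) ≈ 48.167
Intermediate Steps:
p(D) = D**2 + 7*D
(M(3, h) - 2)*p(3) = (sqrt(3**2 + 2**2) - 2)*(3*(7 + 3)) = (sqrt(9 + 4) - 2)*(3*10) = (sqrt(13) - 2)*30 = (-2 + sqrt(13))*30 = -60 + 30*sqrt(13)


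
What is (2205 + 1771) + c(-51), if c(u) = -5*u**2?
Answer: -9029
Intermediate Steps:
(2205 + 1771) + c(-51) = (2205 + 1771) - 5*(-51)**2 = 3976 - 5*2601 = 3976 - 13005 = -9029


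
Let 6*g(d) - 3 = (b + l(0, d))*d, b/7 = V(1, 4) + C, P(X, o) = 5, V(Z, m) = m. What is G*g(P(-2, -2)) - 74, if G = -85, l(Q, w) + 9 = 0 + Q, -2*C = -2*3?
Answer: -17699/6 ≈ -2949.8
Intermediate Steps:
C = 3 (C = -(-1)*3 = -½*(-6) = 3)
l(Q, w) = -9 + Q (l(Q, w) = -9 + (0 + Q) = -9 + Q)
b = 49 (b = 7*(4 + 3) = 7*7 = 49)
g(d) = ½ + 20*d/3 (g(d) = ½ + ((49 + (-9 + 0))*d)/6 = ½ + ((49 - 9)*d)/6 = ½ + (40*d)/6 = ½ + 20*d/3)
G*g(P(-2, -2)) - 74 = -85*(½ + (20/3)*5) - 74 = -85*(½ + 100/3) - 74 = -85*203/6 - 74 = -17255/6 - 74 = -17699/6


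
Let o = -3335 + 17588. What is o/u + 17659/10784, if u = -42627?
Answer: 199681947/153229856 ≈ 1.3032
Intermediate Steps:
o = 14253
o/u + 17659/10784 = 14253/(-42627) + 17659/10784 = 14253*(-1/42627) + 17659*(1/10784) = -4751/14209 + 17659/10784 = 199681947/153229856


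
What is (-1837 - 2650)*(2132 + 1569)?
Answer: -16606387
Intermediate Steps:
(-1837 - 2650)*(2132 + 1569) = -4487*3701 = -16606387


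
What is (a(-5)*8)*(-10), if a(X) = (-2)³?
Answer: 640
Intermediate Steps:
a(X) = -8
(a(-5)*8)*(-10) = -8*8*(-10) = -64*(-10) = 640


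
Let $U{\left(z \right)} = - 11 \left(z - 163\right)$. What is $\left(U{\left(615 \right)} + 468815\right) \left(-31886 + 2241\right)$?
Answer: $-13750625735$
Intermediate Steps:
$U{\left(z \right)} = 1793 - 11 z$ ($U{\left(z \right)} = - 11 \left(-163 + z\right) = 1793 - 11 z$)
$\left(U{\left(615 \right)} + 468815\right) \left(-31886 + 2241\right) = \left(\left(1793 - 6765\right) + 468815\right) \left(-31886 + 2241\right) = \left(\left(1793 - 6765\right) + 468815\right) \left(-29645\right) = \left(-4972 + 468815\right) \left(-29645\right) = 463843 \left(-29645\right) = -13750625735$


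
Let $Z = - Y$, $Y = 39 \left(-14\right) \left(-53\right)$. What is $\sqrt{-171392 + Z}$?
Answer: $i \sqrt{200330} \approx 447.58 i$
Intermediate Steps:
$Y = 28938$ ($Y = \left(-546\right) \left(-53\right) = 28938$)
$Z = -28938$ ($Z = \left(-1\right) 28938 = -28938$)
$\sqrt{-171392 + Z} = \sqrt{-171392 - 28938} = \sqrt{-200330} = i \sqrt{200330}$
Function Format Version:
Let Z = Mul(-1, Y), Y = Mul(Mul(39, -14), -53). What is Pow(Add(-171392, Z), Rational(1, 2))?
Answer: Mul(I, Pow(200330, Rational(1, 2))) ≈ Mul(447.58, I)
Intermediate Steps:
Y = 28938 (Y = Mul(-546, -53) = 28938)
Z = -28938 (Z = Mul(-1, 28938) = -28938)
Pow(Add(-171392, Z), Rational(1, 2)) = Pow(Add(-171392, -28938), Rational(1, 2)) = Pow(-200330, Rational(1, 2)) = Mul(I, Pow(200330, Rational(1, 2)))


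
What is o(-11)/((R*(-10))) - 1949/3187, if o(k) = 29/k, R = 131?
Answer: -27992667/45924670 ≈ -0.60953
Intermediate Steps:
o(-11)/((R*(-10))) - 1949/3187 = (29/(-11))/((131*(-10))) - 1949/3187 = (29*(-1/11))/(-1310) - 1949*1/3187 = -29/11*(-1/1310) - 1949/3187 = 29/14410 - 1949/3187 = -27992667/45924670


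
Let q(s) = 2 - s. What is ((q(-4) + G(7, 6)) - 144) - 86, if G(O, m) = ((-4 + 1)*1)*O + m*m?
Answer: -209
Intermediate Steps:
G(O, m) = m² - 3*O (G(O, m) = (-3*1)*O + m² = -3*O + m² = m² - 3*O)
((q(-4) + G(7, 6)) - 144) - 86 = (((2 - 1*(-4)) + (6² - 3*7)) - 144) - 86 = (((2 + 4) + (36 - 21)) - 144) - 86 = ((6 + 15) - 144) - 86 = (21 - 144) - 86 = -123 - 86 = -209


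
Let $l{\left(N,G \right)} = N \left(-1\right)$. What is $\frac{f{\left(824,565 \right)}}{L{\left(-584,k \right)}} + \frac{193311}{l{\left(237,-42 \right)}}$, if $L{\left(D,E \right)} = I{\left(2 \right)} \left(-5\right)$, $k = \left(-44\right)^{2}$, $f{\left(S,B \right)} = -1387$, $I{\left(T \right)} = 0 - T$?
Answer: $- \frac{753943}{790} \approx -954.36$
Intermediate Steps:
$I{\left(T \right)} = - T$
$l{\left(N,G \right)} = - N$
$k = 1936$
$L{\left(D,E \right)} = 10$ ($L{\left(D,E \right)} = \left(-1\right) 2 \left(-5\right) = \left(-2\right) \left(-5\right) = 10$)
$\frac{f{\left(824,565 \right)}}{L{\left(-584,k \right)}} + \frac{193311}{l{\left(237,-42 \right)}} = - \frac{1387}{10} + \frac{193311}{\left(-1\right) 237} = \left(-1387\right) \frac{1}{10} + \frac{193311}{-237} = - \frac{1387}{10} + 193311 \left(- \frac{1}{237}\right) = - \frac{1387}{10} - \frac{64437}{79} = - \frac{753943}{790}$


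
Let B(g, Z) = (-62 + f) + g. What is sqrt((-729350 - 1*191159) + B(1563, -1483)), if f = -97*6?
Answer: I*sqrt(919590) ≈ 958.95*I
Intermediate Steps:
f = -582
B(g, Z) = -644 + g (B(g, Z) = (-62 - 582) + g = -644 + g)
sqrt((-729350 - 1*191159) + B(1563, -1483)) = sqrt((-729350 - 1*191159) + (-644 + 1563)) = sqrt((-729350 - 191159) + 919) = sqrt(-920509 + 919) = sqrt(-919590) = I*sqrt(919590)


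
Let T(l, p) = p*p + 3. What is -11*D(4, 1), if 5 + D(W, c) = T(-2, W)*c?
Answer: -154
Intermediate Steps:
T(l, p) = 3 + p**2 (T(l, p) = p**2 + 3 = 3 + p**2)
D(W, c) = -5 + c*(3 + W**2) (D(W, c) = -5 + (3 + W**2)*c = -5 + c*(3 + W**2))
-11*D(4, 1) = -11*(-5 + 1*(3 + 4**2)) = -11*(-5 + 1*(3 + 16)) = -11*(-5 + 1*19) = -11*(-5 + 19) = -11*14 = -154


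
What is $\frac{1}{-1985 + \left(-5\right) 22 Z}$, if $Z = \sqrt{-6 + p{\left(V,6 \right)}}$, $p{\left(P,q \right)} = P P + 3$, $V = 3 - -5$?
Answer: $- \frac{397}{640425} + \frac{22 \sqrt{61}}{640425} \approx -0.0003516$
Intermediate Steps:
$V = 8$ ($V = 3 + 5 = 8$)
$p{\left(P,q \right)} = 3 + P^{2}$ ($p{\left(P,q \right)} = P^{2} + 3 = 3 + P^{2}$)
$Z = \sqrt{61}$ ($Z = \sqrt{-6 + \left(3 + 8^{2}\right)} = \sqrt{-6 + \left(3 + 64\right)} = \sqrt{-6 + 67} = \sqrt{61} \approx 7.8102$)
$\frac{1}{-1985 + \left(-5\right) 22 Z} = \frac{1}{-1985 + \left(-5\right) 22 \sqrt{61}} = \frac{1}{-1985 - 110 \sqrt{61}}$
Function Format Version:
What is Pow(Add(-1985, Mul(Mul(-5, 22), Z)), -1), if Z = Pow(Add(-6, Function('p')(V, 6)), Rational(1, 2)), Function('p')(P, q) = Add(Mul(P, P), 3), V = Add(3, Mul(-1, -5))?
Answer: Add(Rational(-397, 640425), Mul(Rational(22, 640425), Pow(61, Rational(1, 2)))) ≈ -0.00035160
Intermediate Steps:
V = 8 (V = Add(3, 5) = 8)
Function('p')(P, q) = Add(3, Pow(P, 2)) (Function('p')(P, q) = Add(Pow(P, 2), 3) = Add(3, Pow(P, 2)))
Z = Pow(61, Rational(1, 2)) (Z = Pow(Add(-6, Add(3, Pow(8, 2))), Rational(1, 2)) = Pow(Add(-6, Add(3, 64)), Rational(1, 2)) = Pow(Add(-6, 67), Rational(1, 2)) = Pow(61, Rational(1, 2)) ≈ 7.8102)
Pow(Add(-1985, Mul(Mul(-5, 22), Z)), -1) = Pow(Add(-1985, Mul(Mul(-5, 22), Pow(61, Rational(1, 2)))), -1) = Pow(Add(-1985, Mul(-110, Pow(61, Rational(1, 2)))), -1)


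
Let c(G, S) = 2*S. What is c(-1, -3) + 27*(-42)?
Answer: -1140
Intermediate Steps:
c(-1, -3) + 27*(-42) = 2*(-3) + 27*(-42) = -6 - 1134 = -1140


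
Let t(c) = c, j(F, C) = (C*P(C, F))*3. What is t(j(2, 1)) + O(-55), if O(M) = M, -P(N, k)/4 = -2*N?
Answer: -31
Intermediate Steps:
P(N, k) = 8*N (P(N, k) = -(-8)*N = 8*N)
j(F, C) = 24*C² (j(F, C) = (C*(8*C))*3 = (8*C²)*3 = 24*C²)
t(j(2, 1)) + O(-55) = 24*1² - 55 = 24*1 - 55 = 24 - 55 = -31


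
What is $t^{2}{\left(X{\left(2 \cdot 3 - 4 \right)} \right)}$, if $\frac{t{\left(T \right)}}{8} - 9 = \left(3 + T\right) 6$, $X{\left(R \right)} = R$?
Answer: $97344$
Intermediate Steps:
$t{\left(T \right)} = 216 + 48 T$ ($t{\left(T \right)} = 72 + 8 \left(3 + T\right) 6 = 72 + 8 \left(18 + 6 T\right) = 72 + \left(144 + 48 T\right) = 216 + 48 T$)
$t^{2}{\left(X{\left(2 \cdot 3 - 4 \right)} \right)} = \left(216 + 48 \left(2 \cdot 3 - 4\right)\right)^{2} = \left(216 + 48 \left(6 - 4\right)\right)^{2} = \left(216 + 48 \cdot 2\right)^{2} = \left(216 + 96\right)^{2} = 312^{2} = 97344$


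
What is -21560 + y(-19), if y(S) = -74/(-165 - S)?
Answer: -1573843/73 ≈ -21560.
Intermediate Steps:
-21560 + y(-19) = -21560 + 74/(165 - 19) = -21560 + 74/146 = -21560 + 74*(1/146) = -21560 + 37/73 = -1573843/73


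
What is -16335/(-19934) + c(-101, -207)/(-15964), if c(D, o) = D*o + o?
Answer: -37965465/79556594 ≈ -0.47721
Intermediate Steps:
c(D, o) = o + D*o
-16335/(-19934) + c(-101, -207)/(-15964) = -16335/(-19934) - 207*(1 - 101)/(-15964) = -16335*(-1/19934) - 207*(-100)*(-1/15964) = 16335/19934 + 20700*(-1/15964) = 16335/19934 - 5175/3991 = -37965465/79556594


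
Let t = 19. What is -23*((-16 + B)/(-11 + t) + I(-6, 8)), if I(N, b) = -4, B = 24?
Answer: 69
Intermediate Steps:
-23*((-16 + B)/(-11 + t) + I(-6, 8)) = -23*((-16 + 24)/(-11 + 19) - 4) = -23*(8/8 - 4) = -23*(8*(⅛) - 4) = -23*(1 - 4) = -23*(-3) = 69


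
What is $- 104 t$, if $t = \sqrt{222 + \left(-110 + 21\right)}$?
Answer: $- 104 \sqrt{133} \approx -1199.4$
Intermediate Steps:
$t = \sqrt{133}$ ($t = \sqrt{222 - 89} = \sqrt{133} \approx 11.533$)
$- 104 t = - 104 \sqrt{133}$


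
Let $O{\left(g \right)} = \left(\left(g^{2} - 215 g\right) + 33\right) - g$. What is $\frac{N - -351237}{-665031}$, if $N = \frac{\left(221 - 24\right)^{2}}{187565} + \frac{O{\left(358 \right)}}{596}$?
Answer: $- \frac{39273906045529}{74342977550940} \approx -0.52828$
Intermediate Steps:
$O{\left(g \right)} = 33 + g^{2} - 216 g$ ($O{\left(g \right)} = \left(33 + g^{2} - 215 g\right) - g = 33 + g^{2} - 216 g$)
$N = \frac{9564374149}{111788740}$ ($N = \frac{\left(221 - 24\right)^{2}}{187565} + \frac{33 + 358^{2} - 77328}{596} = 197^{2} \cdot \frac{1}{187565} + \left(33 + 128164 - 77328\right) \frac{1}{596} = 38809 \cdot \frac{1}{187565} + 50869 \cdot \frac{1}{596} = \frac{38809}{187565} + \frac{50869}{596} = \frac{9564374149}{111788740} \approx 85.558$)
$\frac{N - -351237}{-665031} = \frac{\frac{9564374149}{111788740} - -351237}{-665031} = \left(\frac{9564374149}{111788740} + 351237\right) \left(- \frac{1}{665031}\right) = \frac{39273906045529}{111788740} \left(- \frac{1}{665031}\right) = - \frac{39273906045529}{74342977550940}$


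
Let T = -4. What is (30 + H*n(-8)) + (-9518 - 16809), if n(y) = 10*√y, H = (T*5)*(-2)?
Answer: -26297 + 800*I*√2 ≈ -26297.0 + 1131.4*I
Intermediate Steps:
H = 40 (H = -4*5*(-2) = -20*(-2) = 40)
(30 + H*n(-8)) + (-9518 - 16809) = (30 + 40*(10*√(-8))) + (-9518 - 16809) = (30 + 40*(10*(2*I*√2))) - 26327 = (30 + 40*(20*I*√2)) - 26327 = (30 + 800*I*√2) - 26327 = -26297 + 800*I*√2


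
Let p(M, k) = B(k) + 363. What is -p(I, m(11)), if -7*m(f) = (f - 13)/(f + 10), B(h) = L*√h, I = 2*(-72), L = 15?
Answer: -363 - 5*√6/7 ≈ -364.75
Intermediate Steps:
I = -144
B(h) = 15*√h
m(f) = -(-13 + f)/(7*(10 + f)) (m(f) = -(f - 13)/(7*(f + 10)) = -(-13 + f)/(7*(10 + f)))
p(M, k) = 363 + 15*√k (p(M, k) = 15*√k + 363 = 363 + 15*√k)
-p(I, m(11)) = -(363 + 15*√((13 - 1*11)/(7*(10 + 11)))) = -(363 + 15*√((⅐)*(13 - 11)/21)) = -(363 + 15*√((⅐)*(1/21)*2)) = -(363 + 15*√(2/147)) = -(363 + 15*(√6/21)) = -(363 + 5*√6/7) = -363 - 5*√6/7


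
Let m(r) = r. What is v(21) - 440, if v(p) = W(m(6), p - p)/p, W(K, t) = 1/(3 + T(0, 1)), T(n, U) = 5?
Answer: -73919/168 ≈ -439.99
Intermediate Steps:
W(K, t) = 1/8 (W(K, t) = 1/(3 + 5) = 1/8)
v(p) = 1/(8*p)
v(21) - 440 = (1/8)/21 - 440 = (1/8)*(1/21) - 440 = 1/168 - 440 = -73919/168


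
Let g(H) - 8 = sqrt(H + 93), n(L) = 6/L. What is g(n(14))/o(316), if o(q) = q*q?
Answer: 1/12482 + sqrt(4578)/698992 ≈ 0.00017691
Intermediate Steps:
o(q) = q**2
g(H) = 8 + sqrt(93 + H) (g(H) = 8 + sqrt(H + 93) = 8 + sqrt(93 + H))
g(n(14))/o(316) = (8 + sqrt(93 + 6/14))/(316**2) = (8 + sqrt(93 + 6*(1/14)))/99856 = (8 + sqrt(93 + 3/7))*(1/99856) = (8 + sqrt(654/7))*(1/99856) = (8 + sqrt(4578)/7)*(1/99856) = 1/12482 + sqrt(4578)/698992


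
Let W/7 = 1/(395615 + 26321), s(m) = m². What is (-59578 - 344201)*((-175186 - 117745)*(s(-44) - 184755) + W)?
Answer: -9123825548361467728869/421936 ≈ -2.1624e+16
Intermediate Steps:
W = 7/421936 (W = 7/(395615 + 26321) = 7/421936 ≈ 1.6590e-5)
(-59578 - 344201)*((-175186 - 117745)*(s(-44) - 184755) + W) = (-59578 - 344201)*((-175186 - 117745)*((-44)² - 184755) + 7/421936) = -403779*(-292931*(1936 - 184755) + 7/421936) = -403779*(-292931*(-182819) + 7/421936) = -403779*(53553352489 + 7/421936) = -403779*22596087335798711/421936 = -9123825548361467728869/421936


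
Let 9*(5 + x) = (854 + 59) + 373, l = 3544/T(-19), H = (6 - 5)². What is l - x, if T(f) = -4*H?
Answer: -9215/9 ≈ -1023.9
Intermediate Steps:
H = 1 (H = 1² = 1)
T(f) = -4 (T(f) = -4*1 = -4)
l = -886 (l = 3544/(-4) = 3544*(-¼) = -886)
x = 1241/9 (x = -5 + ((854 + 59) + 373)/9 = -5 + (913 + 373)/9 = -5 + (⅑)*1286 = -5 + 1286/9 = 1241/9 ≈ 137.89)
l - x = -886 - 1*1241/9 = -886 - 1241/9 = -9215/9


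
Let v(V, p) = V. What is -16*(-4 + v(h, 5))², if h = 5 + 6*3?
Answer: -5776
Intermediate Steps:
h = 23 (h = 5 + 18 = 23)
-16*(-4 + v(h, 5))² = -16*(-4 + 23)² = -16*19² = -16*361 = -5776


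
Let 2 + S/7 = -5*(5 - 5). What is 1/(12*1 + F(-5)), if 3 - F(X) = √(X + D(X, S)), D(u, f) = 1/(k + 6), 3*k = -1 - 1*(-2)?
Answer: 285/4367 + 2*I*√437/4367 ≈ 0.065262 + 0.0095739*I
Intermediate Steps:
k = ⅓ (k = (-1 - 1*(-2))/3 = (-1 + 2)/3 = (⅓)*1 = ⅓ ≈ 0.33333)
S = -14 (S = -14 + 7*(-5*(5 - 5)) = -14 + 7*(-5*0) = -14 + 7*0 = -14 + 0 = -14)
D(u, f) = 3/19 (D(u, f) = 1/(⅓ + 6) = 1/(19/3) = 3/19)
F(X) = 3 - √(3/19 + X) (F(X) = 3 - √(X + 3/19) = 3 - √(3/19 + X))
1/(12*1 + F(-5)) = 1/(12*1 + (3 - √(57 + 361*(-5))/19)) = 1/(12 + (3 - √(57 - 1805)/19)) = 1/(12 + (3 - 2*I*√437/19)) = 1/(15 - 2*I*√437/19)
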